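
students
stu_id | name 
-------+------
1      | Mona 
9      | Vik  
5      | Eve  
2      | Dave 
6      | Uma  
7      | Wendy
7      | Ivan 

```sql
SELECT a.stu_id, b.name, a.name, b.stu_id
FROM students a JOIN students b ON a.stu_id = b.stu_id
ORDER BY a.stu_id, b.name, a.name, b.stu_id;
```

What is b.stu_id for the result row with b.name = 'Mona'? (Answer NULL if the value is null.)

INNER JOIN keeps only pairs where the ON condition holds.
Matching on a.stu_id = b.stu_id.
Matched pairs: 9.

1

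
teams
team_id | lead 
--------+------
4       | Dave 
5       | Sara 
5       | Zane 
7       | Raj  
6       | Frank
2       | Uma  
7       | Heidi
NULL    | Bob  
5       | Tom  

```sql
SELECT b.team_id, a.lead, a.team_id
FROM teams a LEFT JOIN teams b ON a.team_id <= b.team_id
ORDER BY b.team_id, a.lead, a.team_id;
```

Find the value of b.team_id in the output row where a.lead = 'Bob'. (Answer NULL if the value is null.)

NULL

LEFT JOIN keeps every row from `teams a`; unmatched rows get NULL for `teams b`'s columns.
Matching on a.team_id <= b.team_id. A NULL in a compared column never satisfies the condition.
- a[0] team_id=4 → 7 match(es) in b → 7 row(s).
- a[1] team_id=5 → 6 match(es) in b → 6 row(s).
- a[2] team_id=5 → 6 match(es) in b → 6 row(s).
- a[3] team_id=7 → 2 match(es) in b → 2 row(s).
- a[4] team_id=6 → 3 match(es) in b → 3 row(s).
- a[5] team_id=2 → 8 match(es) in b → 8 row(s).
- a[6] team_id=7 → 2 match(es) in b → 2 row(s).
- a[7] team_id=NULL → no match; kept with NULLs on the b side.
- a[8] team_id=5 → 6 match(es) in b → 6 row(s).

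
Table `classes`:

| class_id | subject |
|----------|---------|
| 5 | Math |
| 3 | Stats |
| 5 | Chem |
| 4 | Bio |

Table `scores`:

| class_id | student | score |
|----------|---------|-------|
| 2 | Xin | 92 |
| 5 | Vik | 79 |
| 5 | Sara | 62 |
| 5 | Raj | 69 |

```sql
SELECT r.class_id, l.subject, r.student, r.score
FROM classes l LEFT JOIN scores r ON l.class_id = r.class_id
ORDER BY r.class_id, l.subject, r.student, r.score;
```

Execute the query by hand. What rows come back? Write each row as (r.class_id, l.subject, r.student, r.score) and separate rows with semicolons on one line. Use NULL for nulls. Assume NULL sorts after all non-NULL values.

LEFT JOIN keeps every row from `classes`; unmatched rows get NULL for `scores`'s columns.
Matching on l.class_id = r.class_id.
- l[0] class_id=5 → 3 match(es) in r → 3 row(s).
- l[1] class_id=3 → no match; kept with NULLs on the r side.
- l[2] class_id=5 → 3 match(es) in r → 3 row(s).
- l[3] class_id=4 → no match; kept with NULLs on the r side.
After projecting and ordering:
r.class_id | l.subject | r.student | r.score
5 | Chem | Raj | 69
5 | Chem | Sara | 62
5 | Chem | Vik | 79
5 | Math | Raj | 69
5 | Math | Sara | 62
5 | Math | Vik | 79
NULL | Bio | NULL | NULL
NULL | Stats | NULL | NULL

(5, Chem, Raj, 69); (5, Chem, Sara, 62); (5, Chem, Vik, 79); (5, Math, Raj, 69); (5, Math, Sara, 62); (5, Math, Vik, 79); (NULL, Bio, NULL, NULL); (NULL, Stats, NULL, NULL)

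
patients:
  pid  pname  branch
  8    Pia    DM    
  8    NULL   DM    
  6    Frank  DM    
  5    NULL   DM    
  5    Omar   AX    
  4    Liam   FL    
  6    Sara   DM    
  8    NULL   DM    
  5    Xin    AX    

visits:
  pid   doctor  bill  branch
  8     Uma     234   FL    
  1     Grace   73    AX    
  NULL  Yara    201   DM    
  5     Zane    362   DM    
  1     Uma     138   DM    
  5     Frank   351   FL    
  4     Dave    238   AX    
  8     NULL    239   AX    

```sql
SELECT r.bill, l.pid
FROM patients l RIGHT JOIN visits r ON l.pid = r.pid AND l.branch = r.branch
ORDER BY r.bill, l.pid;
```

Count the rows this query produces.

RIGHT JOIN keeps every row from `visits`; unmatched rows get NULL for `patients`'s columns.
Matching on l.pid = r.pid AND l.branch = r.branch. A NULL in a compared column never satisfies the condition.
Matched pairs: 1; unmatched r rows kept: 7.
Total: 1 matched + 7 padded = 8 rows.

8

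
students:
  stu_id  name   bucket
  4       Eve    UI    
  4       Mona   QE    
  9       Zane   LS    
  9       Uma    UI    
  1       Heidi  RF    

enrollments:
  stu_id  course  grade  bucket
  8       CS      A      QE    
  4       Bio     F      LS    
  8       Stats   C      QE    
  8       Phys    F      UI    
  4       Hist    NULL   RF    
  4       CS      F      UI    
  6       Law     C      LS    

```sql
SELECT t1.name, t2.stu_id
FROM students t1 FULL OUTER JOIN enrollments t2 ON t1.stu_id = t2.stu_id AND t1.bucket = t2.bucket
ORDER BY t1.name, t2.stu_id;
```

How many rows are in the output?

FULL OUTER JOIN keeps every row from both sides; unmatched rows get NULL for the other side's columns.
Matching on t1.stu_id = t2.stu_id AND t1.bucket = t2.bucket.
- t1 row (stu_id=4, bucket=UI): matches 1 t2 row(s) → 1 output row(s).
- t1 row (stu_id=4, bucket=QE): no match → kept, t2 columns NULL.
- t1 row (stu_id=9, bucket=LS): no match → kept, t2 columns NULL.
- t1 row (stu_id=9, bucket=UI): no match → kept, t2 columns NULL.
- t1 row (stu_id=1, bucket=RF): no match → kept, t2 columns NULL.
- 6 row(s) from t2 found no t1 partner → padded with NULL.
Total: 1 matched + 10 padded = 11 rows.

11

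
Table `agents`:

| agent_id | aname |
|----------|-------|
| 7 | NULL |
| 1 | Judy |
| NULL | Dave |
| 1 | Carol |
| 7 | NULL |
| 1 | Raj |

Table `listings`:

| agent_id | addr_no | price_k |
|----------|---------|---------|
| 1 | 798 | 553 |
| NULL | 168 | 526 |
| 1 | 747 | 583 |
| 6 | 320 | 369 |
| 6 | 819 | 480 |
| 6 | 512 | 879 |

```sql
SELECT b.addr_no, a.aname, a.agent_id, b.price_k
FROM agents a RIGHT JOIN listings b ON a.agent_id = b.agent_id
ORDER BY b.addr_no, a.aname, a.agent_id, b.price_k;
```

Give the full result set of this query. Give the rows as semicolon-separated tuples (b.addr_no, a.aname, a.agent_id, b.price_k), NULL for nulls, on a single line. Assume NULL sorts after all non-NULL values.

(168, NULL, NULL, 526); (320, NULL, NULL, 369); (512, NULL, NULL, 879); (747, Carol, 1, 583); (747, Judy, 1, 583); (747, Raj, 1, 583); (798, Carol, 1, 553); (798, Judy, 1, 553); (798, Raj, 1, 553); (819, NULL, NULL, 480)

RIGHT JOIN keeps every row from `listings`; unmatched rows get NULL for `agents`'s columns.
Matching on a.agent_id = b.agent_id. A NULL in a compared column never satisfies the condition.
Matched pairs: 6; unmatched b rows kept: 4.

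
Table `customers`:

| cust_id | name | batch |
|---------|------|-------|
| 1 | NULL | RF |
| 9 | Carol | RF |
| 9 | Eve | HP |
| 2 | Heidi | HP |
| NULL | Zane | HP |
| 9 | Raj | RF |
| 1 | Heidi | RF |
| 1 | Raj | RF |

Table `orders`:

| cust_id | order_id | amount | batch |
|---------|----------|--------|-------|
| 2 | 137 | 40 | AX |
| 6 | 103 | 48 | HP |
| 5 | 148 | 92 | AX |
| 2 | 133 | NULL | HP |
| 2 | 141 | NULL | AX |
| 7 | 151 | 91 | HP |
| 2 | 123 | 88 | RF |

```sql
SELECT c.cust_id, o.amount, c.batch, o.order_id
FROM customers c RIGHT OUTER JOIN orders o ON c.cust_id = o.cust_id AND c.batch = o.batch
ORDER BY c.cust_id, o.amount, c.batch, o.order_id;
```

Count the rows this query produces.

7

RIGHT JOIN keeps every row from `orders`; unmatched rows get NULL for `customers`'s columns.
Matching on c.cust_id = o.cust_id AND c.batch = o.batch. A NULL in a compared column never satisfies the condition.
Matched pairs: 1; unmatched o rows kept: 6.
Total: 1 matched + 6 padded = 7 rows.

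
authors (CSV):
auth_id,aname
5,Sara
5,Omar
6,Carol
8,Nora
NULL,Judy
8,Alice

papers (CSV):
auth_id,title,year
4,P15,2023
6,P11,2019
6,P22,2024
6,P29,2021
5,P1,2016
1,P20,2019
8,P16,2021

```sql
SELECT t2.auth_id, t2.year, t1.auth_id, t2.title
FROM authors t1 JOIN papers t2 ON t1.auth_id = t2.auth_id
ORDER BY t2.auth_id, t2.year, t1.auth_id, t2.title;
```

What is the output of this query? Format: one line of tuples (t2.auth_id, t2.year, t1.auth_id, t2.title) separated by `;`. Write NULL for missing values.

(5, 2016, 5, P1); (5, 2016, 5, P1); (6, 2019, 6, P11); (6, 2021, 6, P29); (6, 2024, 6, P22); (8, 2021, 8, P16); (8, 2021, 8, P16)

INNER JOIN keeps only pairs where the ON condition holds.
Matching on t1.auth_id = t2.auth_id. A NULL in a compared column never satisfies the condition.
- t1 (auth_id=5) pairs with 1 row(s) of t2.
- t1 (auth_id=5) pairs with 1 row(s) of t2.
- t1 (auth_id=6) pairs with 3 row(s) of t2.
- t1 (auth_id=8) pairs with 1 row(s) of t2.
- t1 (auth_id=NULL) has no partner → excluded.
- t1 (auth_id=8) pairs with 1 row(s) of t2.
After projecting and ordering:
t2.auth_id | t2.year | t1.auth_id | t2.title
5 | 2016 | 5 | P1
5 | 2016 | 5 | P1
6 | 2019 | 6 | P11
6 | 2021 | 6 | P29
6 | 2024 | 6 | P22
8 | 2021 | 8 | P16
8 | 2021 | 8 | P16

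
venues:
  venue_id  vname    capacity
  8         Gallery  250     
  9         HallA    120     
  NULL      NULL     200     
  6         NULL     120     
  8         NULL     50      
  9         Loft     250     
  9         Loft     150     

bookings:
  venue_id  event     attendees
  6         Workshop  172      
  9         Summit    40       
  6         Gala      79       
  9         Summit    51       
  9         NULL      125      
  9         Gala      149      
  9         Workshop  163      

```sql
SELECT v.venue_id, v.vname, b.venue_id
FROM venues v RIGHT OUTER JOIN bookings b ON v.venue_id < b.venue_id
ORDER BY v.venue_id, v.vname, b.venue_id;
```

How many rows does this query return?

RIGHT JOIN keeps every row from `bookings`; unmatched rows get NULL for `venues`'s columns.
Matching on v.venue_id < b.venue_id. A NULL in a compared column never satisfies the condition.
- venue_id=8: 5 matching b row(s), so 5 row(s) emitted.
- venue_id=9: no matching b row.
- venue_id=NULL: no matching b row.
- venue_id=6: 5 matching b row(s), so 5 row(s) emitted.
- venue_id=8: 5 matching b row(s), so 5 row(s) emitted.
- venue_id=9: no matching b row.
- venue_id=9: no matching b row.
- plus 2 unmatched b row(s), each kept with NULL v columns.
Total: 15 matched + 2 padded = 17 rows.

17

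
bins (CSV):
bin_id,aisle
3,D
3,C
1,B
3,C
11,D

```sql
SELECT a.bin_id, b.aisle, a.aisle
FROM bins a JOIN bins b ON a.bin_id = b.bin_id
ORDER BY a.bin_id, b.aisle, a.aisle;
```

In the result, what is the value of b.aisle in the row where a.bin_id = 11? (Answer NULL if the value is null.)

INNER JOIN keeps only pairs where the ON condition holds.
Matching on a.bin_id = b.bin_id.
- a (bin_id=3) pairs with 3 row(s) of b.
- a (bin_id=3) pairs with 3 row(s) of b.
- a (bin_id=1) pairs with 1 row(s) of b.
- a (bin_id=3) pairs with 3 row(s) of b.
- a (bin_id=11) pairs with 1 row(s) of b.

D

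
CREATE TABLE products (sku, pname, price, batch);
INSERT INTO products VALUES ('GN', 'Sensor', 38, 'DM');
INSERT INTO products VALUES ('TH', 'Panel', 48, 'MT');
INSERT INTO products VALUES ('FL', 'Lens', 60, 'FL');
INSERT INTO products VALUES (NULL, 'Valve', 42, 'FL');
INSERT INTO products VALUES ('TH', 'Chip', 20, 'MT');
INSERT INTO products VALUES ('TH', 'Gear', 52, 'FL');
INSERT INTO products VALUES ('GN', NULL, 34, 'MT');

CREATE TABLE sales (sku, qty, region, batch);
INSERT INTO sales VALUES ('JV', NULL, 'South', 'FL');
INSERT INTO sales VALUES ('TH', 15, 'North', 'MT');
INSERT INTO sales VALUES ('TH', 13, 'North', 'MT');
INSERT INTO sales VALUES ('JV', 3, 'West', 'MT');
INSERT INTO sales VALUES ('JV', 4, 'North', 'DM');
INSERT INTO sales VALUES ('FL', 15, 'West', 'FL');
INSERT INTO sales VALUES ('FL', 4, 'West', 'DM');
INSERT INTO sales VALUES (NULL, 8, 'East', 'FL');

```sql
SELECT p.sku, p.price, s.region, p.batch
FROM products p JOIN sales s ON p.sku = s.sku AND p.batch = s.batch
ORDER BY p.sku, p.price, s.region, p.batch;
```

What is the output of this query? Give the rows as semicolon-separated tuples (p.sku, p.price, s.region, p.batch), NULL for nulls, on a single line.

(FL, 60, West, FL); (TH, 20, North, MT); (TH, 20, North, MT); (TH, 48, North, MT); (TH, 48, North, MT)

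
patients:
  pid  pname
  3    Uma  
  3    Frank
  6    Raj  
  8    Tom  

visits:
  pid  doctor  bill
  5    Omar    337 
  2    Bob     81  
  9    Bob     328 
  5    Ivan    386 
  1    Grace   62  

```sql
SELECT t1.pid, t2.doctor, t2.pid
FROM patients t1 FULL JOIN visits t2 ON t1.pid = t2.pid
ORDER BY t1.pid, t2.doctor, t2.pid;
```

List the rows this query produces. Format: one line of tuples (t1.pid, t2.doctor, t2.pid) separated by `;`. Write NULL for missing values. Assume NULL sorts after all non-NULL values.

(3, NULL, NULL); (3, NULL, NULL); (6, NULL, NULL); (8, NULL, NULL); (NULL, Bob, 2); (NULL, Bob, 9); (NULL, Grace, 1); (NULL, Ivan, 5); (NULL, Omar, 5)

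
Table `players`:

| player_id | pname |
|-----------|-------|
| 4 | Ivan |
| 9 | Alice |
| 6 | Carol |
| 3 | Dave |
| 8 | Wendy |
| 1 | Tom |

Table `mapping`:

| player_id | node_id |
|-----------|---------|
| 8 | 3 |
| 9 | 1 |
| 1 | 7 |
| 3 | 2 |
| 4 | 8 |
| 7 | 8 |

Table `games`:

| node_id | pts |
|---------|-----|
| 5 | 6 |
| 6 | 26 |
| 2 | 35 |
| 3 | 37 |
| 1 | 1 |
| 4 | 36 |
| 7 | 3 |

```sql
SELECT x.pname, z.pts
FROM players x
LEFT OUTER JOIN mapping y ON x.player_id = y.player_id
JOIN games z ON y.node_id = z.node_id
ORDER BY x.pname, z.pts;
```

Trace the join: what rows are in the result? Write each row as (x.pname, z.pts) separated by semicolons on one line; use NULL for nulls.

Step 1 — x LEFT JOIN y on player_id → 6 row(s).
Then INNER JOIN `games z` on node_id: keep only rows whose y.node_id appears in z.

(Alice, 1); (Dave, 35); (Tom, 3); (Wendy, 37)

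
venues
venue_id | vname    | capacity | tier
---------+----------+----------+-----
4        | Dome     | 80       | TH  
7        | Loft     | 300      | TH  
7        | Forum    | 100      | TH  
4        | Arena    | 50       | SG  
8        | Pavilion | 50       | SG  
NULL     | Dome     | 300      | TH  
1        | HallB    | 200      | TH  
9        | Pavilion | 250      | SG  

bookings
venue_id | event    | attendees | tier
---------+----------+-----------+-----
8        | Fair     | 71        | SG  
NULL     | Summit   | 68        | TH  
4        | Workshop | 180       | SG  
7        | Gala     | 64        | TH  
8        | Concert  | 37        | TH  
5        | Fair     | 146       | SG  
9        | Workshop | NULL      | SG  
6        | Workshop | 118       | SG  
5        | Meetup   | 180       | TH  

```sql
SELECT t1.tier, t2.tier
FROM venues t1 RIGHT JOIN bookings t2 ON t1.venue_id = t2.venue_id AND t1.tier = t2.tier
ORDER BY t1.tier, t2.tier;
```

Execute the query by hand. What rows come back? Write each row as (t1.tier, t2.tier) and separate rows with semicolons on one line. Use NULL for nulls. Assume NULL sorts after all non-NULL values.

RIGHT JOIN keeps every row from `bookings`; unmatched rows get NULL for `venues`'s columns.
Matching on t1.venue_id = t2.venue_id AND t1.tier = t2.tier. A NULL in a compared column never satisfies the condition.
- venue_id=4, tier=TH: no matching t2 row.
- venue_id=7, tier=TH: 1 matching t2 row(s), so 1 row(s) emitted.
- venue_id=7, tier=TH: 1 matching t2 row(s), so 1 row(s) emitted.
- venue_id=4, tier=SG: 1 matching t2 row(s), so 1 row(s) emitted.
- venue_id=8, tier=SG: 1 matching t2 row(s), so 1 row(s) emitted.
- venue_id=NULL, tier=TH: no matching t2 row.
- venue_id=1, tier=TH: no matching t2 row.
- venue_id=9, tier=SG: 1 matching t2 row(s), so 1 row(s) emitted.
- plus 5 unmatched t2 row(s), each kept with NULL t1 columns.
After projecting and ordering:
t1.tier | t2.tier
SG | SG
SG | SG
SG | SG
TH | TH
TH | TH
NULL | SG
NULL | SG
NULL | TH
NULL | TH
NULL | TH

(SG, SG); (SG, SG); (SG, SG); (TH, TH); (TH, TH); (NULL, SG); (NULL, SG); (NULL, TH); (NULL, TH); (NULL, TH)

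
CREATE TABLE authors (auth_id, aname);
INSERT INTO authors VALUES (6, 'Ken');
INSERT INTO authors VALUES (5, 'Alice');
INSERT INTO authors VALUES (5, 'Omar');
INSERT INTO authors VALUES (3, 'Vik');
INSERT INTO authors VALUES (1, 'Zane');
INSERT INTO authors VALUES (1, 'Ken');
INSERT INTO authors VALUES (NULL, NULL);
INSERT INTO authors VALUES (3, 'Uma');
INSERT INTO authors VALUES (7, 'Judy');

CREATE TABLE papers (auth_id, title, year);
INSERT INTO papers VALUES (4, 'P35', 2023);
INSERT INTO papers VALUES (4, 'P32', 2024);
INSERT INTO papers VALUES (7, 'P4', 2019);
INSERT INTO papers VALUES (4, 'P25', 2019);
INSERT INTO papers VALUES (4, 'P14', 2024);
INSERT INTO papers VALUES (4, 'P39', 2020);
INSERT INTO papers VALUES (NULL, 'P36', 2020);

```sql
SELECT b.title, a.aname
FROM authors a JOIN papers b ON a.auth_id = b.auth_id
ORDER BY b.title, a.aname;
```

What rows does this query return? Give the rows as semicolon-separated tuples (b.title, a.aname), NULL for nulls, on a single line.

(P4, Judy)

INNER JOIN keeps only pairs where the ON condition holds.
Matching on a.auth_id = b.auth_id. A NULL in a compared column never satisfies the condition.
- a row (auth_id=6): no match → dropped.
- a row (auth_id=5): no match → dropped.
- a row (auth_id=5): no match → dropped.
- a row (auth_id=3): no match → dropped.
- a row (auth_id=1): no match → dropped.
- a row (auth_id=1): no match → dropped.
- a row (auth_id=NULL): no match → dropped.
- a row (auth_id=3): no match → dropped.
- a row (auth_id=7): matches 1 b row(s) → 1 output row(s).
After projecting and ordering:
b.title | a.aname
P4 | Judy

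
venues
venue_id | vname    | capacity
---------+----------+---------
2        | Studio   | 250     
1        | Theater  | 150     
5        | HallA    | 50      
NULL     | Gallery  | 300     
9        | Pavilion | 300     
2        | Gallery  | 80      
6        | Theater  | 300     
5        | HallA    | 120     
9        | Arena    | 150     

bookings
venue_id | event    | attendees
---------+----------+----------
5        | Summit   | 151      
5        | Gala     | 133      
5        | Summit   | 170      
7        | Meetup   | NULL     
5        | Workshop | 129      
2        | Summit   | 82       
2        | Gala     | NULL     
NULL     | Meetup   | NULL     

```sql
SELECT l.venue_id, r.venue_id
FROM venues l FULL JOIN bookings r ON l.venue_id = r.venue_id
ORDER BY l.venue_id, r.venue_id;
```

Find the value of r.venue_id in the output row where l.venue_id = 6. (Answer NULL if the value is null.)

NULL

FULL OUTER JOIN keeps every row from both sides; unmatched rows get NULL for the other side's columns.
Matching on l.venue_id = r.venue_id. A NULL in a compared column never satisfies the condition.
- l row (venue_id=2): matches 2 r row(s) → 2 output row(s).
- l row (venue_id=1): no match → kept, r columns NULL.
- l row (venue_id=5): matches 4 r row(s) → 4 output row(s).
- l row (venue_id=NULL): no match → kept, r columns NULL.
- l row (venue_id=9): no match → kept, r columns NULL.
- l row (venue_id=2): matches 2 r row(s) → 2 output row(s).
- l row (venue_id=6): no match → kept, r columns NULL.
- l row (venue_id=5): matches 4 r row(s) → 4 output row(s).
- l row (venue_id=9): no match → kept, r columns NULL.
- 2 row(s) from r found no l partner → padded with NULL.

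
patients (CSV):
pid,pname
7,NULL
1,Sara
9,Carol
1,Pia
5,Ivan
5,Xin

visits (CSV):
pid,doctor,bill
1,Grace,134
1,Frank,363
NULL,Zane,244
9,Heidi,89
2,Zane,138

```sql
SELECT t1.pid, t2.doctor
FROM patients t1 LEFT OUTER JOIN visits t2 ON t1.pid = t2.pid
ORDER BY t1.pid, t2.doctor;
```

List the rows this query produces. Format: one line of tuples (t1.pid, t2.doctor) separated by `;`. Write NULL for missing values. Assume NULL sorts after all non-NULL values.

(1, Frank); (1, Frank); (1, Grace); (1, Grace); (5, NULL); (5, NULL); (7, NULL); (9, Heidi)

LEFT JOIN keeps every row from `patients`; unmatched rows get NULL for `visits`'s columns.
Matching on t1.pid = t2.pid. A NULL in a compared column never satisfies the condition.
- t1 (pid=7) has no partner → padded with NULL.
- t1 (pid=1) pairs with 2 row(s) of t2.
- t1 (pid=9) pairs with 1 row(s) of t2.
- t1 (pid=1) pairs with 2 row(s) of t2.
- t1 (pid=5) has no partner → padded with NULL.
- t1 (pid=5) has no partner → padded with NULL.
After projecting and ordering:
t1.pid | t2.doctor
1 | Frank
1 | Frank
1 | Grace
1 | Grace
5 | NULL
5 | NULL
7 | NULL
9 | Heidi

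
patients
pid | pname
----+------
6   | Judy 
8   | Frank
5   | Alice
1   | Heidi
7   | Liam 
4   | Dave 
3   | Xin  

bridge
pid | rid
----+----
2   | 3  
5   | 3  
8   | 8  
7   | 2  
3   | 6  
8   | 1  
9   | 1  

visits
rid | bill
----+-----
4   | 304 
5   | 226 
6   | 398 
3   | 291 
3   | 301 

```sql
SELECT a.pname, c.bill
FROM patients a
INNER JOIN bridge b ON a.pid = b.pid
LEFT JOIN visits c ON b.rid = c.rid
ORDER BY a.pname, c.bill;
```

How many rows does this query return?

6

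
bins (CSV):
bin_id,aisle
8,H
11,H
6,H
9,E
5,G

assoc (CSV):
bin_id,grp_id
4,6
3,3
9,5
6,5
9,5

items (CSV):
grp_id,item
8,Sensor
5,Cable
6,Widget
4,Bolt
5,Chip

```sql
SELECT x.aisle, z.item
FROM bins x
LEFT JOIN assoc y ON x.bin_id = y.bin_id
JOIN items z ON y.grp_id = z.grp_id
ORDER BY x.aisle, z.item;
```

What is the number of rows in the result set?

Joins associate left-to-right: bins LEFT JOIN assoc on bin_id gives 6 intermediate row(s).
Then INNER JOIN `items z` on grp_id: keep only rows whose y.grp_id appears in z.
Result: 6 row(s).

6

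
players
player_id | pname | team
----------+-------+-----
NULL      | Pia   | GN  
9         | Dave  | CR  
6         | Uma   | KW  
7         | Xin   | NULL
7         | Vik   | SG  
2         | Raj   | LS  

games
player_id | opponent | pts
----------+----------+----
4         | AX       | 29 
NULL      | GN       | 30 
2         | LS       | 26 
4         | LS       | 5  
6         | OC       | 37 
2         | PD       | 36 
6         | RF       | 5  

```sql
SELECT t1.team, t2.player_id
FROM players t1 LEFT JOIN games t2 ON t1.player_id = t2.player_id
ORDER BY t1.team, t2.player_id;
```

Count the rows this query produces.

LEFT JOIN keeps every row from `players`; unmatched rows get NULL for `games`'s columns.
Matching on t1.player_id = t2.player_id. A NULL in a compared column never satisfies the condition.
- t1 (player_id=NULL) has no partner → padded with NULL.
- t1 (player_id=9) has no partner → padded with NULL.
- t1 (player_id=6) pairs with 2 row(s) of t2.
- t1 (player_id=7) has no partner → padded with NULL.
- t1 (player_id=7) has no partner → padded with NULL.
- t1 (player_id=2) pairs with 2 row(s) of t2.
Total: 4 matched + 4 padded = 8 rows.

8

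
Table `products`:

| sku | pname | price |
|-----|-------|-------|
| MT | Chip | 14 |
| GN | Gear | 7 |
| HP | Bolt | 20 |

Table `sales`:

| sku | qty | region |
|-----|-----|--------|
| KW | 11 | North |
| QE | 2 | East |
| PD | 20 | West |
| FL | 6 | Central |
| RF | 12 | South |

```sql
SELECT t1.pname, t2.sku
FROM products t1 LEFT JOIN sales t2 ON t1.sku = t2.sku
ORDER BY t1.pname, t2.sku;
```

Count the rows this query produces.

LEFT JOIN keeps every row from `products`; unmatched rows get NULL for `sales`'s columns.
Matching on t1.sku = t2.sku.
- t1[0] sku=MT → no match; kept with NULLs on the t2 side.
- t1[1] sku=GN → no match; kept with NULLs on the t2 side.
- t1[2] sku=HP → no match; kept with NULLs on the t2 side.
Total: 0 matched + 3 padded = 3 rows.

3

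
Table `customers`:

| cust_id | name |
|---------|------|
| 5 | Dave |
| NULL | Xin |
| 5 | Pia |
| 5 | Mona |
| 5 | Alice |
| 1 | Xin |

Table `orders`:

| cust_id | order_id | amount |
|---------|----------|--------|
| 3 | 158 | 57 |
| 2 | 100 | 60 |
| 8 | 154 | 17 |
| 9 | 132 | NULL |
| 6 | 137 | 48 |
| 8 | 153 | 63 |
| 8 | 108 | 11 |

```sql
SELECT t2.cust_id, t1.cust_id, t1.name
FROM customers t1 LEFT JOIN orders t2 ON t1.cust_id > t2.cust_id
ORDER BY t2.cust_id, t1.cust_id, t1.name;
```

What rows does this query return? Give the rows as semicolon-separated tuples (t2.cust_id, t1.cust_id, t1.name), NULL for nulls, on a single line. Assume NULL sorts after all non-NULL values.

(2, 5, Alice); (2, 5, Dave); (2, 5, Mona); (2, 5, Pia); (3, 5, Alice); (3, 5, Dave); (3, 5, Mona); (3, 5, Pia); (NULL, 1, Xin); (NULL, NULL, Xin)

LEFT JOIN keeps every row from `customers`; unmatched rows get NULL for `orders`'s columns.
Matching on t1.cust_id > t2.cust_id. A NULL in a compared column never satisfies the condition.
Matched pairs: 8; unmatched t1 rows kept: 2.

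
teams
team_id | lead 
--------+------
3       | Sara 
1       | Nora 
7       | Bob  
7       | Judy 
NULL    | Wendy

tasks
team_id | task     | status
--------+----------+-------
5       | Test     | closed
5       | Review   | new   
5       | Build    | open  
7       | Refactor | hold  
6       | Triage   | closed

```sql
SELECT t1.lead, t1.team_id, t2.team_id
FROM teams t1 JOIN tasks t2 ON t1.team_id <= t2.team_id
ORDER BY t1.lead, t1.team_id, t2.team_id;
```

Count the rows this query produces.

INNER JOIN keeps only pairs where the ON condition holds.
Matching on t1.team_id <= t2.team_id. A NULL in a compared column never satisfies the condition.
Matched pairs: 12.
Total: 12 rows.

12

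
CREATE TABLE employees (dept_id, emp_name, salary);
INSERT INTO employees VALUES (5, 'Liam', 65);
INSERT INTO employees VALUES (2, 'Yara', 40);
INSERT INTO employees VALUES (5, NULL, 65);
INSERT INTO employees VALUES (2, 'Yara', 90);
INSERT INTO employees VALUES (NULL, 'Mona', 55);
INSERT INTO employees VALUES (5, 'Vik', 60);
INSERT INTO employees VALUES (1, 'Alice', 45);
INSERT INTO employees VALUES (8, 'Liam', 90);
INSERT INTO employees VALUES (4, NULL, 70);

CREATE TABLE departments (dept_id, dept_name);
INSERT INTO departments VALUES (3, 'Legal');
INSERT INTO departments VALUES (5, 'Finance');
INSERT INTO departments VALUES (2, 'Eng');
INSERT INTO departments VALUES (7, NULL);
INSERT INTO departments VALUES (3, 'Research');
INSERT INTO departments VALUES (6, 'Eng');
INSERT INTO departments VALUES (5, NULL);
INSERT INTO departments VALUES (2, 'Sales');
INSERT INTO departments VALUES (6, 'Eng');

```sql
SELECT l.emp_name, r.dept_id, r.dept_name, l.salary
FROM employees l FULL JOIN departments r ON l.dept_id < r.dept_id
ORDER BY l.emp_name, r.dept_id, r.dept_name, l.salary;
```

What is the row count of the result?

39

FULL OUTER JOIN keeps every row from both sides; unmatched rows get NULL for the other side's columns.
Matching on l.dept_id < r.dept_id. A NULL in a compared column never satisfies the condition.
Matched pairs: 37; unmatched l rows kept: 2; unmatched r rows kept: 0.
Total: 37 matched + 2 padded = 39 rows.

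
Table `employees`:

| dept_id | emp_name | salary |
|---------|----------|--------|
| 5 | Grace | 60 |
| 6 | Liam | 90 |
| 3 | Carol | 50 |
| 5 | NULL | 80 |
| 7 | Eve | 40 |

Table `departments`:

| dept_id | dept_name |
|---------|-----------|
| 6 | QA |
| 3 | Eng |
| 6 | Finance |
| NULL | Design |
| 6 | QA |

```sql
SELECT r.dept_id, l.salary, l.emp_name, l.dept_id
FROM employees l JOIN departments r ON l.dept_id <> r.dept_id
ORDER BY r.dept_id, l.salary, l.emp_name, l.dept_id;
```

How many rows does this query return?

INNER JOIN keeps only pairs where the ON condition holds.
Matching on l.dept_id <> r.dept_id. A NULL in a compared column never satisfies the condition.
- l row (dept_id=5): matches 4 r row(s) → 4 output row(s).
- l row (dept_id=6): matches 1 r row(s) → 1 output row(s).
- l row (dept_id=3): matches 3 r row(s) → 3 output row(s).
- l row (dept_id=5): matches 4 r row(s) → 4 output row(s).
- l row (dept_id=7): matches 4 r row(s) → 4 output row(s).
Total: 16 rows.

16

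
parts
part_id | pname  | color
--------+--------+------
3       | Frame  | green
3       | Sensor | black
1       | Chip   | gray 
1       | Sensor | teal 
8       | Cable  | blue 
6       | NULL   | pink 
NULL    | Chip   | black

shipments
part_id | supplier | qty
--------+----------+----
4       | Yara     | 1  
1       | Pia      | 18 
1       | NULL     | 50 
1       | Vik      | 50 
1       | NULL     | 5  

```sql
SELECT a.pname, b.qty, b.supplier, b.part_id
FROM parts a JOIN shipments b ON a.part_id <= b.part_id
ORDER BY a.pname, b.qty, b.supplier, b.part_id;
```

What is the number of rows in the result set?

INNER JOIN keeps only pairs where the ON condition holds.
Matching on a.part_id <= b.part_id. A NULL in a compared column never satisfies the condition.
Matched pairs: 12.
Total: 12 rows.

12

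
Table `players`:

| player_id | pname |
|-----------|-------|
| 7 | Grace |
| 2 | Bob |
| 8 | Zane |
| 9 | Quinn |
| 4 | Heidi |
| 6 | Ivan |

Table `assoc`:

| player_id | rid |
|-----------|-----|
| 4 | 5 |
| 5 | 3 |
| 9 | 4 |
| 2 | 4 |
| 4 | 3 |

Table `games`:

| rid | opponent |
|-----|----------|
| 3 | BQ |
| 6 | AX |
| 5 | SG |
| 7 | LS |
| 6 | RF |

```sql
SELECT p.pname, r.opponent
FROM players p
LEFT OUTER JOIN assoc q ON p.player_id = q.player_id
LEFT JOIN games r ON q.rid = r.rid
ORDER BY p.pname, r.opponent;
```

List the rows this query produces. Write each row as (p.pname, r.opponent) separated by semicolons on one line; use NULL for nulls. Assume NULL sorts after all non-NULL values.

Evaluate left to right. First `players p LEFT JOIN assoc q` on player_id: 7 row(s).
Then LEFT JOIN `games r` on rid: each of those 7 rows is kept; rows whose q.rid has no match in r get NULL for r's columns.

(Bob, NULL); (Grace, NULL); (Heidi, BQ); (Heidi, SG); (Ivan, NULL); (Quinn, NULL); (Zane, NULL)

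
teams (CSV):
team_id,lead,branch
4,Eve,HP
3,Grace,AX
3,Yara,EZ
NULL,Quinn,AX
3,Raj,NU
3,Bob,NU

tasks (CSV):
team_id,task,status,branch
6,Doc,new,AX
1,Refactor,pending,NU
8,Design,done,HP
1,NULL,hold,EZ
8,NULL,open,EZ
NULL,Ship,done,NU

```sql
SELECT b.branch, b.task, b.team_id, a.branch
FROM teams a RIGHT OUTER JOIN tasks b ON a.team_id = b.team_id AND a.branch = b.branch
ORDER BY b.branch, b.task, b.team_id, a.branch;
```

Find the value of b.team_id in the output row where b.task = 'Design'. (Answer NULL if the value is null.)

8

RIGHT JOIN keeps every row from `tasks`; unmatched rows get NULL for `teams`'s columns.
Matching on a.team_id = b.team_id AND a.branch = b.branch. A NULL in a compared column never satisfies the condition.
Matched pairs: 0; unmatched b rows kept: 6.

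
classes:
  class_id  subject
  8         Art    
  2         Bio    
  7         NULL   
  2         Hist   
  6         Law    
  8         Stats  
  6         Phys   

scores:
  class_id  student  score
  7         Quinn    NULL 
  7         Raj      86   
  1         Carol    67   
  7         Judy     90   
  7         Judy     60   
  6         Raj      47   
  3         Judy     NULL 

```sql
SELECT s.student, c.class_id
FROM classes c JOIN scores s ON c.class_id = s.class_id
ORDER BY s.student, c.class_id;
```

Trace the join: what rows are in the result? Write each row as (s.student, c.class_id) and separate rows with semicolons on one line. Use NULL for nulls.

(Judy, 7); (Judy, 7); (Quinn, 7); (Raj, 6); (Raj, 6); (Raj, 7)

INNER JOIN keeps only pairs where the ON condition holds.
Matching on c.class_id = s.class_id.
- c[0] class_id=8 → no match; dropped.
- c[1] class_id=2 → no match; dropped.
- c[2] class_id=7 → 4 match(es) in s → 4 row(s).
- c[3] class_id=2 → no match; dropped.
- c[4] class_id=6 → 1 match(es) in s → 1 row(s).
- c[5] class_id=8 → no match; dropped.
- c[6] class_id=6 → 1 match(es) in s → 1 row(s).
After projecting and ordering:
s.student | c.class_id
Judy | 7
Judy | 7
Quinn | 7
Raj | 6
Raj | 6
Raj | 7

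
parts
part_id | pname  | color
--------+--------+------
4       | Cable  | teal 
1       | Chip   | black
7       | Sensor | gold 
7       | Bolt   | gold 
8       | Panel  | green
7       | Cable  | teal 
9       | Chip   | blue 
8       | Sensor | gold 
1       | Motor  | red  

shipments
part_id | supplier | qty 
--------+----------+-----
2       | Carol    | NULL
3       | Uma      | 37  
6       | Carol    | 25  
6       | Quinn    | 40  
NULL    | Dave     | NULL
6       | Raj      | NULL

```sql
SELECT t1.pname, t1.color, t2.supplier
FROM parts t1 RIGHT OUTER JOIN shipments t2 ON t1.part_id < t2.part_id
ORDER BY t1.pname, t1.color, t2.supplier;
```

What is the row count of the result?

14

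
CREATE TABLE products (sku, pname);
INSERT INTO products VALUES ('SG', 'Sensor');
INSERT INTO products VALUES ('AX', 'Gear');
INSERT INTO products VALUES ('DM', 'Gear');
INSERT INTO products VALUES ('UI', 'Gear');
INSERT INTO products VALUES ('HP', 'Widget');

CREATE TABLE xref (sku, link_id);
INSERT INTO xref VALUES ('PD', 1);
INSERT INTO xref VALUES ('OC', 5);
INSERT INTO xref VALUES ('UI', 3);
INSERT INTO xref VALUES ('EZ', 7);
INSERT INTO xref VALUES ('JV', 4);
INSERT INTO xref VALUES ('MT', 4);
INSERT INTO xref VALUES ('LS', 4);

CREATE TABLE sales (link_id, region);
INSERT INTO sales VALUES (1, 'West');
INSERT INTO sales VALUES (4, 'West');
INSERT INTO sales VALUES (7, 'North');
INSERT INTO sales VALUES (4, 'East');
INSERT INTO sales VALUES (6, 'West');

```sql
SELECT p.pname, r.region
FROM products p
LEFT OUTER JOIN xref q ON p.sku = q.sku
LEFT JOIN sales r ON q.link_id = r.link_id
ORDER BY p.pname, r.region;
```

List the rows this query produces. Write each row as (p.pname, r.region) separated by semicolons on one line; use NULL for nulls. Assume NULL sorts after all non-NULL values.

(Gear, NULL); (Gear, NULL); (Gear, NULL); (Sensor, NULL); (Widget, NULL)

Step 1 — p LEFT JOIN q on sku → 5 row(s).
Then LEFT JOIN `sales r` on link_id: each of those 5 rows is kept; rows whose q.link_id has no match in r get NULL for r's columns.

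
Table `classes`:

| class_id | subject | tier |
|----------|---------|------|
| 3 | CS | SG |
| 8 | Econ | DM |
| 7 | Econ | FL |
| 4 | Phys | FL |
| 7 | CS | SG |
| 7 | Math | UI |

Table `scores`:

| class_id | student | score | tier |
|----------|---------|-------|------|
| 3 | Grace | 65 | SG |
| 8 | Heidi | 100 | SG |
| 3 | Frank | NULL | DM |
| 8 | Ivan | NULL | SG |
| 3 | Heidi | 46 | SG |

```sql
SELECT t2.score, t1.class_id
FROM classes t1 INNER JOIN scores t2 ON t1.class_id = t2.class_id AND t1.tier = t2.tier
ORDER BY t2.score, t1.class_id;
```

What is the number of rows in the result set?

2

INNER JOIN keeps only pairs where the ON condition holds.
Matching on t1.class_id = t2.class_id AND t1.tier = t2.tier.
Matched pairs: 2.
Total: 2 rows.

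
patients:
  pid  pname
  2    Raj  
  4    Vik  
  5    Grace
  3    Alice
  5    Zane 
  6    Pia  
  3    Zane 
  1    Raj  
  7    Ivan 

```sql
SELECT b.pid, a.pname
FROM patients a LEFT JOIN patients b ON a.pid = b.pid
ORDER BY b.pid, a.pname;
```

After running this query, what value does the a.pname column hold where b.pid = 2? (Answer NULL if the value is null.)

Raj

LEFT JOIN keeps every row from `patients a`; unmatched rows get NULL for `patients b`'s columns.
Matching on a.pid = b.pid.
- pid=2: 1 matching b row(s), so 1 row(s) emitted.
- pid=4: 1 matching b row(s), so 1 row(s) emitted.
- pid=5: 2 matching b row(s), so 2 row(s) emitted.
- pid=3: 2 matching b row(s), so 2 row(s) emitted.
- pid=5: 2 matching b row(s), so 2 row(s) emitted.
- pid=6: 1 matching b row(s), so 1 row(s) emitted.
- pid=3: 2 matching b row(s), so 2 row(s) emitted.
- pid=1: 1 matching b row(s), so 1 row(s) emitted.
- pid=7: 1 matching b row(s), so 1 row(s) emitted.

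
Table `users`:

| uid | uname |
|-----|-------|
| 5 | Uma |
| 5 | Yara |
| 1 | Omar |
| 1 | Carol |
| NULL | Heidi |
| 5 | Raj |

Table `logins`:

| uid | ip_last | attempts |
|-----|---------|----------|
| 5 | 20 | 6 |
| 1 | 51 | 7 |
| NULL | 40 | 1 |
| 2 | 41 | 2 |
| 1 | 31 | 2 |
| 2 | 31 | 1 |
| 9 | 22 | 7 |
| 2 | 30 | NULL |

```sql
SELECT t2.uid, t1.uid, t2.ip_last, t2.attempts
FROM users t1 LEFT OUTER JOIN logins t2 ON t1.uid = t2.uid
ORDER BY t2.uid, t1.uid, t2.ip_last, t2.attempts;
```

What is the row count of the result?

LEFT JOIN keeps every row from `users`; unmatched rows get NULL for `logins`'s columns.
Matching on t1.uid = t2.uid. A NULL in a compared column never satisfies the condition.
- uid=5: 1 matching t2 row(s), so 1 row(s) emitted.
- uid=5: 1 matching t2 row(s), so 1 row(s) emitted.
- uid=1: 2 matching t2 row(s), so 2 row(s) emitted.
- uid=1: 2 matching t2 row(s), so 2 row(s) emitted.
- uid=NULL: no t2 row matches, row kept with t2 columns NULL.
- uid=5: 1 matching t2 row(s), so 1 row(s) emitted.
Total: 7 matched + 1 padded = 8 rows.

8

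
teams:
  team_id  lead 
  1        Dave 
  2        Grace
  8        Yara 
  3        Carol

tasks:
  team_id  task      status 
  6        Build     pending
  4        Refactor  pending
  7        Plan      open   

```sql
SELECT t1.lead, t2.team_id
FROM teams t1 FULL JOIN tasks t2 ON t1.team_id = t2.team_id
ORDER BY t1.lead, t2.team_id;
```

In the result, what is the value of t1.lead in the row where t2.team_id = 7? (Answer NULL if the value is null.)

NULL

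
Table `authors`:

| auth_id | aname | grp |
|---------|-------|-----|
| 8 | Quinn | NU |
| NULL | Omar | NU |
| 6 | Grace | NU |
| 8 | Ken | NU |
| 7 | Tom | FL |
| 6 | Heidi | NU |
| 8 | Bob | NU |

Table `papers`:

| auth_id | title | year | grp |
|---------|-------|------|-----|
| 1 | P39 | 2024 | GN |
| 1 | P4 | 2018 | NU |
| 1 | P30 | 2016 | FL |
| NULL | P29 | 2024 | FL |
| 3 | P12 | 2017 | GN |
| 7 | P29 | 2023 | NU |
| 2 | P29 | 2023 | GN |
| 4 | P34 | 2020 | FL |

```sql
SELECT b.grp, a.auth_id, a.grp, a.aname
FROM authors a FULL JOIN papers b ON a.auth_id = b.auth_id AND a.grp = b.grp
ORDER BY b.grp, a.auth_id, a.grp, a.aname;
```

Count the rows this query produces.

FULL OUTER JOIN keeps every row from both sides; unmatched rows get NULL for the other side's columns.
Matching on a.auth_id = b.auth_id AND a.grp = b.grp. A NULL in a compared column never satisfies the condition.
- auth_id=8, grp=NU: no b row matches, row kept with b columns NULL.
- auth_id=NULL, grp=NU: no b row matches, row kept with b columns NULL.
- auth_id=6, grp=NU: no b row matches, row kept with b columns NULL.
- auth_id=8, grp=NU: no b row matches, row kept with b columns NULL.
- auth_id=7, grp=FL: no b row matches, row kept with b columns NULL.
- auth_id=6, grp=NU: no b row matches, row kept with b columns NULL.
- auth_id=8, grp=NU: no b row matches, row kept with b columns NULL.
- plus 8 unmatched b row(s), each kept with NULL a columns.
Total: 0 matched + 15 padded = 15 rows.

15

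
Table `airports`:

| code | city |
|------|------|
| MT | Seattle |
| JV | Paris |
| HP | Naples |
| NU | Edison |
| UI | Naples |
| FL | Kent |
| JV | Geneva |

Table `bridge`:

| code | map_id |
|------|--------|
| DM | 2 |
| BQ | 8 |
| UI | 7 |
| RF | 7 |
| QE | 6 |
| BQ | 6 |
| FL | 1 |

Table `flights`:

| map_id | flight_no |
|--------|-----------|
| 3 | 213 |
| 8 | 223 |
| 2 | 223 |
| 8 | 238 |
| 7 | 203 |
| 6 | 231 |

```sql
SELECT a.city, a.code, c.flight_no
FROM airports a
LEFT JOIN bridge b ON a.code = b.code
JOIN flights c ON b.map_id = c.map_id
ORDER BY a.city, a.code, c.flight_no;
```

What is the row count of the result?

Joins associate left-to-right: airports LEFT JOIN bridge on code gives 7 intermediate row(s).
Then INNER JOIN `flights c` on map_id: keep only rows whose b.map_id appears in c.
Result: 1 row(s).

1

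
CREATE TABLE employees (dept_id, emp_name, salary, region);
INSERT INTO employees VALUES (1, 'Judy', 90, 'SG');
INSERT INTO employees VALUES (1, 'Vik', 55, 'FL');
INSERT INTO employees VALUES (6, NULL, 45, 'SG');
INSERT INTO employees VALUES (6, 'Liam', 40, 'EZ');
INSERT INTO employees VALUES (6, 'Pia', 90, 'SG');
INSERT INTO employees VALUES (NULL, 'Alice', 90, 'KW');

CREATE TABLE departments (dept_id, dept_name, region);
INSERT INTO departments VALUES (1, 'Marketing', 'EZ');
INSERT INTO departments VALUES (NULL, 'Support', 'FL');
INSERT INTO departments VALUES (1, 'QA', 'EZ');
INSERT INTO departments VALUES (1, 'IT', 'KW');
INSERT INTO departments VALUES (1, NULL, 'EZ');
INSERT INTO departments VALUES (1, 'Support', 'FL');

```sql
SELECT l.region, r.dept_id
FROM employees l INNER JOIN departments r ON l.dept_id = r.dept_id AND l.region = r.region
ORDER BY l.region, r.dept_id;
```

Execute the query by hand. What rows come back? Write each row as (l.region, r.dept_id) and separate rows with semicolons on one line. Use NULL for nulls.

(FL, 1)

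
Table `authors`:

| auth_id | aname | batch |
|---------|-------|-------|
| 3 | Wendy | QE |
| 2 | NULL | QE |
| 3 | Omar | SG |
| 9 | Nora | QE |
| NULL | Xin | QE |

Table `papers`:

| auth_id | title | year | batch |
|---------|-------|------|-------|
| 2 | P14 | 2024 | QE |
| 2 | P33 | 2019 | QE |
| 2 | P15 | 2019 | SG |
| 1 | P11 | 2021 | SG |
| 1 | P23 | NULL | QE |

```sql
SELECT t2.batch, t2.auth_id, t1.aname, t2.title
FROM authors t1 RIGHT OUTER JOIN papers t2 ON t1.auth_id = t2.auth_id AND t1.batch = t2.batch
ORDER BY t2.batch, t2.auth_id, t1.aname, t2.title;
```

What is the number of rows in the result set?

RIGHT JOIN keeps every row from `papers`; unmatched rows get NULL for `authors`'s columns.
Matching on t1.auth_id = t2.auth_id AND t1.batch = t2.batch. A NULL in a compared column never satisfies the condition.
Matched pairs: 2; unmatched t2 rows kept: 3.
Total: 2 matched + 3 padded = 5 rows.

5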